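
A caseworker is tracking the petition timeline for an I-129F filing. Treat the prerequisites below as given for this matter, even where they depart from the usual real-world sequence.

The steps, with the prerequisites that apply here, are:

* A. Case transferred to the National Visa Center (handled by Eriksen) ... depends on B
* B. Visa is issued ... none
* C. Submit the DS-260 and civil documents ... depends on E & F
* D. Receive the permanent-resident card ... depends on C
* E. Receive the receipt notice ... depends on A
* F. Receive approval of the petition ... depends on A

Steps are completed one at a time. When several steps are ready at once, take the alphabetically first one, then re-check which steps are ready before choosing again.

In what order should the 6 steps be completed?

B is the only step with nothing outstanding, so it goes first.
A needed B, now all done → A.
Now E and F have their prerequisites met. E has the earlier label, so E next.
Next only F has its prerequisites met → F.
C is the only step now ready → C.
That leaves D as the only ready step → D.

B, A, E, F, C, D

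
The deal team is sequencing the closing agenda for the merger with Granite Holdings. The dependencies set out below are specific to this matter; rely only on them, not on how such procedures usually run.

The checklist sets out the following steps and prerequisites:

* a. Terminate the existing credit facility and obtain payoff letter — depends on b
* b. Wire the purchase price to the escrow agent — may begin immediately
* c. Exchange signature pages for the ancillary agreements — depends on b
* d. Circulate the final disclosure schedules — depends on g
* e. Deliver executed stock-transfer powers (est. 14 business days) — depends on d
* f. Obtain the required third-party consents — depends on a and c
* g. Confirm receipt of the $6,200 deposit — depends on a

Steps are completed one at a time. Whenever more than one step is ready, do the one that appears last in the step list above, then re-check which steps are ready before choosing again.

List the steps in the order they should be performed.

b c a g f d e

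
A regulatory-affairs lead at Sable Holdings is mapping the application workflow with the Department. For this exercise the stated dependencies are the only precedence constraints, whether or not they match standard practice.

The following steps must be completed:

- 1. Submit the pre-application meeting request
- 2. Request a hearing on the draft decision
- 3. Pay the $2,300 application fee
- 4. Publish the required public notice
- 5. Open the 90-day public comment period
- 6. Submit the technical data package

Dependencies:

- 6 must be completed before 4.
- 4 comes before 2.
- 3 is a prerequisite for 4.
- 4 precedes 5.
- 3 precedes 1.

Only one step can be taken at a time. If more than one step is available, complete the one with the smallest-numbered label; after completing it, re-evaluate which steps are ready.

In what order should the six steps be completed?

Nothing is required for 3 and 6. 3 has the earlier label → 3 first.
1 and 6 are both available; 1 has the earlier label → 1.
Next only 6 has its prerequisites met → 6.
Next only 4 has its prerequisites met → 4.
2 and 5 are both available; 2 has the earlier label → 2.
5 needed 4, now all done → 5.

3, 1, 6, 4, 2, 5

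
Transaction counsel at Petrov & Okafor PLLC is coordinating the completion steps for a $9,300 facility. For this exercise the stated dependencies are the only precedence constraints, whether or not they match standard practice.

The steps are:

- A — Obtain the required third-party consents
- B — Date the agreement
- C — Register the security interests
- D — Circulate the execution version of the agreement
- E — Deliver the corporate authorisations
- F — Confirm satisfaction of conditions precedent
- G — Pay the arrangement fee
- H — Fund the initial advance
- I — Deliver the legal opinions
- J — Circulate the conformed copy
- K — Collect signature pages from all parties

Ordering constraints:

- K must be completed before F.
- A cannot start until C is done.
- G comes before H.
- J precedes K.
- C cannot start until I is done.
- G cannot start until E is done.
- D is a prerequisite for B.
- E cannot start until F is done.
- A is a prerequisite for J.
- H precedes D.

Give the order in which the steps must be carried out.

I C A J K F E G H D B

Only I has no prerequisites, so it is first.
Next only C has its prerequisites met → C.
A needed C, now all done → A.
J needed A, now all done → J.
Next only K has its prerequisites met → K.
F needed K, now all done → F.
E needed F, now all done → E.
Next only G has its prerequisites met → G.
Next only H has its prerequisites met → H.
D needed H, now all done → D.
B is the only step now ready → B.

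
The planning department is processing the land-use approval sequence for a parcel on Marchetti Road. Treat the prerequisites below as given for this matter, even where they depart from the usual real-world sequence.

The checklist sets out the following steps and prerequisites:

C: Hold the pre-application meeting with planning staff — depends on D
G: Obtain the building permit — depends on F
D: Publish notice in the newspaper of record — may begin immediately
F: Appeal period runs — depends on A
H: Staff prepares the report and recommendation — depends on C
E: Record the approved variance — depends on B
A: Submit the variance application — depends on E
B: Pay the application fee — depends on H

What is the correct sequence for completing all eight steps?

D has no prerequisites → D first.
C is the only step now ready → C.
H needed C, now all done → H.
That leaves B as the only ready step → B.
That leaves E as the only ready step → E.
A needed E, now all done → A.
Next only F has its prerequisites met → F.
G is the only step now ready → G.

D → C → H → B → E → A → F → G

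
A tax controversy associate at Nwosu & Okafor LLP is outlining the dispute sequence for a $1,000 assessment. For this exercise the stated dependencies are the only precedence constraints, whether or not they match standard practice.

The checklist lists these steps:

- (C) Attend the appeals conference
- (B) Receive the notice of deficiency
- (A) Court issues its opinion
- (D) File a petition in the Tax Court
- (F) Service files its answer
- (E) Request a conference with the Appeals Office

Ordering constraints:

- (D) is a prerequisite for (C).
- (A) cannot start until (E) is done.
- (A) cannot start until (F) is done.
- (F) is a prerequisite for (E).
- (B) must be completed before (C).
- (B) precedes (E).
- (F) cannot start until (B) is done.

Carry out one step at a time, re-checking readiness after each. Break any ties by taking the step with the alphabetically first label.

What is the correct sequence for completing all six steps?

(B), (D), (C), (F), (E), (A)

Nothing is required for (B) and (D). (B) has the earlier label → (B) first.
Now (D) and (F) have their prerequisites met. (D) has the earlier label, so (D) next.
(C) now also ready, so the ready set is {(C), (F)}; (C) has the earlier label → (C).
(F) needed (B), now all done → (F).
That leaves (E) as the only ready step → (E).
(A) needed (E) and (F), now all done → (A).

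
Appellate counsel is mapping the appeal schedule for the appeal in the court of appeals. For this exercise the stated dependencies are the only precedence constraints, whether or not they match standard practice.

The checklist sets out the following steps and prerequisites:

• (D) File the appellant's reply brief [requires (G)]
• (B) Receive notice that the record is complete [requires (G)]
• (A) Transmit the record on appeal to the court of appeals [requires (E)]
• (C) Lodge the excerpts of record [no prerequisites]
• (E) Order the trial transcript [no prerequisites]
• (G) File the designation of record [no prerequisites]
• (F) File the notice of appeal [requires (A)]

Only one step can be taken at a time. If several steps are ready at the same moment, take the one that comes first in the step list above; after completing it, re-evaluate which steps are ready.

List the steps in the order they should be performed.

Nothing is required for (C), (E) and (G). (C) is listed earlier → (C) first.
Ready: (E) and (G). (E) is listed earlier → (E).
(A) now also ready, so the ready set is {(A), (G)}; (A) is listed earlier → (A).
(G) and (F) are both available; (G) is listed earlier → (G).
(D) and (B) now also ready, so the ready set is {(D), (B), (F)}; (D) is listed earlier → (D).
(B) and (F) are both available; (B) is listed earlier → (B).
(F) is the only step now ready → (F).

(C), (E), (A), (G), (D), (B), (F)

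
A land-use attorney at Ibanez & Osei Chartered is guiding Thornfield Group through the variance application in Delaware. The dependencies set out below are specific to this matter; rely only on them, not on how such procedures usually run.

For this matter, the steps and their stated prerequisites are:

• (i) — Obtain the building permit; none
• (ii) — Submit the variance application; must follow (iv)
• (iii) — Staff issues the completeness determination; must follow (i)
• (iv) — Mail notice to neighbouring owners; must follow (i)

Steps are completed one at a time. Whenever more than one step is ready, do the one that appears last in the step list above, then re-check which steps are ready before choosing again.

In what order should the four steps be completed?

(i) is the only step with nothing outstanding, so it goes first.
(iv) and (iii) are both available; (iv) is listed later → (iv).
Ready: (iii) and (ii). (iii) is listed later → (iii).
Next only (ii) has its prerequisites met → (ii).

(i), (iv), (iii), (ii)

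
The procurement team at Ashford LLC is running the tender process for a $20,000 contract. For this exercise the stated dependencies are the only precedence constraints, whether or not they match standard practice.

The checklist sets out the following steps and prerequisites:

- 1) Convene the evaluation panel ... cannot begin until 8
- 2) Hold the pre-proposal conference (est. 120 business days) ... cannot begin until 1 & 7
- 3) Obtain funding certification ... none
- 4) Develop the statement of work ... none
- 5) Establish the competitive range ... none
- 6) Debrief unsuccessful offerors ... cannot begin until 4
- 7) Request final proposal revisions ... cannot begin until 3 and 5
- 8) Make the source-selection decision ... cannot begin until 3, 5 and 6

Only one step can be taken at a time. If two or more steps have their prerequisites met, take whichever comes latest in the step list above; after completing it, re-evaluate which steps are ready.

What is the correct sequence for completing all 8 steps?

Nothing is required for 5, 4 and 3. 5 is listed later → 5 first.
Ready: 4 and 3. 4 is listed later → 4.
6 now also ready, so the ready set is {6, 3}; 6 is listed later → 6.
That leaves 3 as the only ready step → 3.
Now 8 and 7 have their prerequisites met. 8 is listed later, so 8 next.
1 now also ready, so the ready set is {7, 1}; 7 is listed later → 7.
That leaves 1 as the only ready step → 1.
That leaves 2 as the only ready step → 2.

5, 4, 6, 3, 8, 7, 1, 2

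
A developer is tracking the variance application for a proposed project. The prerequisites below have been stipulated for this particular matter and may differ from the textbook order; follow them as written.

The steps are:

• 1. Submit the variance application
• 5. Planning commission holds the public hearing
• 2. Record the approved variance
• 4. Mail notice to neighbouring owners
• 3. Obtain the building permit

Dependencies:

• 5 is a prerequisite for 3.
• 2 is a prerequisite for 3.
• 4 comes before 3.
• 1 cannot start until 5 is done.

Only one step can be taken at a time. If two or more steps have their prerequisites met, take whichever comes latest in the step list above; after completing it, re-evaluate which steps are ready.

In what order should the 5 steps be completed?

4, 2, 5, 3, 1

4, 2 and 5 have no prerequisites; 4 is listed later, so 4 is first.
Ready: 2 and 5. 2 is listed later → 2.
That leaves 5 as the only ready step → 5.
Ready: 3 and 1. 3 is listed later → 3.
1 is the only step now ready → 1.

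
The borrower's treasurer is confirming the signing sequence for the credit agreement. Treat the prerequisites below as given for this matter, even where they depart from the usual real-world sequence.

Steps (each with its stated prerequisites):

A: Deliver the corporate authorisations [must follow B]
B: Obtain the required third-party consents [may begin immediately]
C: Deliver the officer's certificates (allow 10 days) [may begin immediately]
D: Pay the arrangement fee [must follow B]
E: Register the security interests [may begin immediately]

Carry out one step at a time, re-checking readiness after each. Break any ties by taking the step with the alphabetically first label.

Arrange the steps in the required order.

B → A → C → D → E

Nothing is required for B, C and E. B has the earlier label → B first.
A, C, D and E are all available; A has the earlier label → A.
C, D and E are all available; C has the earlier label → C.
D and E are both available; D has the earlier label → D.
That leaves E as the only ready step → E.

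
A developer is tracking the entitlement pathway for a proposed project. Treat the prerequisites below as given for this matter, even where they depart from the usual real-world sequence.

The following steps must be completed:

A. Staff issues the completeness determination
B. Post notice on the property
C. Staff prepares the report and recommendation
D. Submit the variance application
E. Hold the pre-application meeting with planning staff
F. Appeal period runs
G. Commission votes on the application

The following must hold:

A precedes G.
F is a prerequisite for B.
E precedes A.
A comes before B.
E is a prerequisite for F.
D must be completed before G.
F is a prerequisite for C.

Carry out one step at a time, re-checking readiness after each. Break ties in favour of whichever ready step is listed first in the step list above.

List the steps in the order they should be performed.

D and E have no prerequisites; D is listed earlier, so D is first.
E is the only step now ready → E.
Ready: A and F. A is listed earlier → A.
F and G are both available; F is listed earlier → F.
Ready: B, C and G. B is listed earlier → B.
Now C and G have their prerequisites met. C is listed earlier, so C next.
Next only G has its prerequisites met → G.

D, E, A, F, B, C, G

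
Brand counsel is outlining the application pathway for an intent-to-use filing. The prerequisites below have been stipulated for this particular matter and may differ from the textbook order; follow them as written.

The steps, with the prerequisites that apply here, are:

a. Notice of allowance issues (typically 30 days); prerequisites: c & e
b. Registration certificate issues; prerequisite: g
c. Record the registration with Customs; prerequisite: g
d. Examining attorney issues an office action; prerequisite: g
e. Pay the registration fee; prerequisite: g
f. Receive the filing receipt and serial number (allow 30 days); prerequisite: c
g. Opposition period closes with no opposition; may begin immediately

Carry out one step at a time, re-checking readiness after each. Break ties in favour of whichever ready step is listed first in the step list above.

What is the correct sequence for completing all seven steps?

g, b, c, d, e, a, f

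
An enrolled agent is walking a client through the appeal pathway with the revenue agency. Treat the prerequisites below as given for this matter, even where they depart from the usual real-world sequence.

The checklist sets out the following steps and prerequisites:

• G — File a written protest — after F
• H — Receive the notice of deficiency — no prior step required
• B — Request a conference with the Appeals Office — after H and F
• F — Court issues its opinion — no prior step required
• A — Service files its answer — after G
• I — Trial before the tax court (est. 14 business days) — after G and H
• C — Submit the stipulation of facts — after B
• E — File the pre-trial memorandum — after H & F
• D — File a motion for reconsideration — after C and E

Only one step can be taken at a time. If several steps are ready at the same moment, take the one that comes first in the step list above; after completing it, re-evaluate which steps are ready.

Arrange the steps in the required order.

H, F, G, B, A, I, C, E, D

Nothing is required for H and F. H is listed earlier → H first.
That leaves F as the only ready step → F.
Ready: G, B and E. G is listed earlier → G.
B, A, I and E are all available; B is listed earlier → B.
C now also ready, so the ready set is {A, I, C, E}; A is listed earlier → A.
Now I, C and E have their prerequisites met. I is listed earlier, so I next.
Now C and E have their prerequisites met. C is listed earlier, so C next.
E is the only step now ready → E.
That leaves D as the only ready step → D.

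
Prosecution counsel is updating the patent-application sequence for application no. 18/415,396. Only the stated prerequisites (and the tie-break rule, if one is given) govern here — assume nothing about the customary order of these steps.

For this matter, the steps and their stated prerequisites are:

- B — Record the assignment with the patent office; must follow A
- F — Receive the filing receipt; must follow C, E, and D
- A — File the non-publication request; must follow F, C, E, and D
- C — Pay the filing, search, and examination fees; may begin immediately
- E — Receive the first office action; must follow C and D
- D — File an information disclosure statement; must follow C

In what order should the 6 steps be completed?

C D E F A B

Only C has no prerequisites, so it is first.
D is the only step now ready → D.
E needed C and D, now all done → E.
That leaves F as the only ready step → F.
A is the only step now ready → A.
That leaves B as the only ready step → B.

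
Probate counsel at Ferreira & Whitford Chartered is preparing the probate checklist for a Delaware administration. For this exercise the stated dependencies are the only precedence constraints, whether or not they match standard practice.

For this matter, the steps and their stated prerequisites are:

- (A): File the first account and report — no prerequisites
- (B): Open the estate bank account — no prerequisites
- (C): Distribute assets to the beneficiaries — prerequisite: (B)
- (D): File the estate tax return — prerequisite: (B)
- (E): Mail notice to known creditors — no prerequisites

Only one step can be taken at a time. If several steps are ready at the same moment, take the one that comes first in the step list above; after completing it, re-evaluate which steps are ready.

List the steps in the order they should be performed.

(A), (B), (C), (D), (E)

Nothing is required for (A), (B) and (E). (A) is listed earlier → (A) first.
(B) and (E) are both available; (B) is listed earlier → (B).
(C), (D) and (E) are all available; (C) is listed earlier → (C).
Ready: (D) and (E). (D) is listed earlier → (D).
(E) is the only step now ready → (E).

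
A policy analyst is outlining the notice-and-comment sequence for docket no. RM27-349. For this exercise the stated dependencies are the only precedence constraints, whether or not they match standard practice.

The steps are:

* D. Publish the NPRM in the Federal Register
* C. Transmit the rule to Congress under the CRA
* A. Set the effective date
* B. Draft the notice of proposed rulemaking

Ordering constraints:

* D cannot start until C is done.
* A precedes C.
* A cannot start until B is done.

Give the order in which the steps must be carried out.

B has no prerequisites → B first.
A needed B, now all done → A.
C needed A, now all done → C.
D needed C, now all done → D.

B, A, C, D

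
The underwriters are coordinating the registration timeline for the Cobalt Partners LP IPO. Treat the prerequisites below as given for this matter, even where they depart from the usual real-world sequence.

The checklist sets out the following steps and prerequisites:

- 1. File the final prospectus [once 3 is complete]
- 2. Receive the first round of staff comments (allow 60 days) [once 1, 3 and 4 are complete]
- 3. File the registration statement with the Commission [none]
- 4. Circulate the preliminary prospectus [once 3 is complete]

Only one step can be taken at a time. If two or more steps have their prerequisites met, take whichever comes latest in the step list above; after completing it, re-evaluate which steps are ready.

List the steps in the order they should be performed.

3, 4, 1, 2

3 is the only step with nothing outstanding, so it goes first.
4 and 1 are both available; 4 is listed later → 4.
Next only 1 has its prerequisites met → 1.
2 is the only step now ready → 2.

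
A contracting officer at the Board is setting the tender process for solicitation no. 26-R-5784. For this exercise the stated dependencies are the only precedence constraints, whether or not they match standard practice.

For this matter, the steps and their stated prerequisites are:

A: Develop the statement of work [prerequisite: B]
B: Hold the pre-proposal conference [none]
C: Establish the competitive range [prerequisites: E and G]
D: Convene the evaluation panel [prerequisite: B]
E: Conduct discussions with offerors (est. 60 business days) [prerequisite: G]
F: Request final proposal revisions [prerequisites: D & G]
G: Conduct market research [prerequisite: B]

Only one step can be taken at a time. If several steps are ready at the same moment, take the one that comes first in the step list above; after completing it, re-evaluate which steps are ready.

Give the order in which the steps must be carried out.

B → A → D → G → E → C → F

B has no prerequisites → B first.
A, D and G are all available; A is listed earlier → A.
Now D and G have their prerequisites met. D is listed earlier, so D next.
G needed B, now all done → G.
E and F are both available; E is listed earlier → E.
C now also ready, so the ready set is {C, F}; C is listed earlier → C.
F is the only step now ready → F.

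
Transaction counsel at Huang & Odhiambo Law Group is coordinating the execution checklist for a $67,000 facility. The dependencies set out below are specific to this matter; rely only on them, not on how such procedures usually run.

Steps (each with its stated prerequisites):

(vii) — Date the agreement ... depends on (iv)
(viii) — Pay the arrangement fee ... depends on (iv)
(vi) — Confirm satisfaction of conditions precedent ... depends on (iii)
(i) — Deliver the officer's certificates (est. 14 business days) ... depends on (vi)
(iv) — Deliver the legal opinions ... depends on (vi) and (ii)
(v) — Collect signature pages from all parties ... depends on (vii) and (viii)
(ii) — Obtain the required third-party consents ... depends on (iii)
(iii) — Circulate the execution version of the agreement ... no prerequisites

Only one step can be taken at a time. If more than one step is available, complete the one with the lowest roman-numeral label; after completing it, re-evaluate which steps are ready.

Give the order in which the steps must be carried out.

(iii) (ii) (vi) (i) (iv) (vii) (viii) (v)

(iii) is the only step with nothing outstanding, so it goes first.
Ready: (ii) and (vi). (ii) has the earlier label → (ii).
Next only (vi) has its prerequisites met → (vi).
Now (i) and (iv) have their prerequisites met. (i) has the earlier label, so (i) next.
Next only (iv) has its prerequisites met → (iv).
(vii) and (viii) are both available; (vii) has the earlier label → (vii).
(viii) is the only step now ready → (viii).
Next only (v) has its prerequisites met → (v).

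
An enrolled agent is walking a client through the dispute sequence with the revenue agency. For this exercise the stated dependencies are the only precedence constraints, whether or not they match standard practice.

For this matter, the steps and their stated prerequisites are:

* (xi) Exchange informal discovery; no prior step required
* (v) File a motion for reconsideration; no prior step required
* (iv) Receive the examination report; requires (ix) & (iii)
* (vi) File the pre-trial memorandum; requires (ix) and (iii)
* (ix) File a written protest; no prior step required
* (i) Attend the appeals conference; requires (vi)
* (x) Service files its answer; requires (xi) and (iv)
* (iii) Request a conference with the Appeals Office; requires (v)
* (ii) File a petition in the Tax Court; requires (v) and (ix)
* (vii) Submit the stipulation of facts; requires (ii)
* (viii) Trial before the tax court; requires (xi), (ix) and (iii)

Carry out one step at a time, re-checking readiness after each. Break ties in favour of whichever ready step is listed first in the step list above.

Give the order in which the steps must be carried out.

(xi), (v), (ix), (iii), (iv), (vi), (i), (x), (ii), (vii), (viii)

(xi), (v) and (ix) have no prerequisites; (xi) is listed earlier, so (xi) is first.
Ready: (v) and (ix). (v) is listed earlier → (v).
(iii) now also ready, so the ready set is {(ix), (iii)}; (ix) is listed earlier → (ix).
(ii) now also ready, so the ready set is {(iii), (ii)}; (iii) is listed earlier → (iii).
(iv), (vi) and (viii) now also ready, so the ready set is {(iv), (vi), (ii), (viii)}; (iv) is listed earlier → (iv).
(vi), (x), (ii) and (viii) are all available; (vi) is listed earlier → (vi).
Ready: (i), (x), (ii) and (viii). (i) is listed earlier → (i).
Ready: (x), (ii) and (viii). (x) is listed earlier → (x).
(ii) and (viii) are both available; (ii) is listed earlier → (ii).
(vii) now also ready, so the ready set is {(vii), (viii)}; (vii) is listed earlier → (vii).
(viii) is the only step now ready → (viii).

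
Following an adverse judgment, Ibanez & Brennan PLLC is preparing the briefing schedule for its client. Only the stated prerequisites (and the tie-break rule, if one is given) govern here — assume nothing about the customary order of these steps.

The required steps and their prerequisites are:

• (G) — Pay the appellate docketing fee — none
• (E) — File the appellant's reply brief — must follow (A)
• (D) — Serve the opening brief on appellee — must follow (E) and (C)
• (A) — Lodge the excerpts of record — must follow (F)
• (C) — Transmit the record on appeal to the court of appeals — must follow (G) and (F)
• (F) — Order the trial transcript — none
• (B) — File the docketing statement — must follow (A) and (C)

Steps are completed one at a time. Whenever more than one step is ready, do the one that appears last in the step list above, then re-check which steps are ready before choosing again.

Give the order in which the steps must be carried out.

(F), (A), (E), (G), (C), (B), (D)

(F) and (G) have no prerequisites; (F) is listed later, so (F) is first.
(A) now also ready, so the ready set is {(A), (G)}; (A) is listed later → (A).
(E) now also ready, so the ready set is {(E), (G)}; (E) is listed later → (E).
(G) is the only step now ready → (G).
Next only (C) has its prerequisites met → (C).
Ready: (B) and (D). (B) is listed later → (B).
(D) needed (C) and (E), now all done → (D).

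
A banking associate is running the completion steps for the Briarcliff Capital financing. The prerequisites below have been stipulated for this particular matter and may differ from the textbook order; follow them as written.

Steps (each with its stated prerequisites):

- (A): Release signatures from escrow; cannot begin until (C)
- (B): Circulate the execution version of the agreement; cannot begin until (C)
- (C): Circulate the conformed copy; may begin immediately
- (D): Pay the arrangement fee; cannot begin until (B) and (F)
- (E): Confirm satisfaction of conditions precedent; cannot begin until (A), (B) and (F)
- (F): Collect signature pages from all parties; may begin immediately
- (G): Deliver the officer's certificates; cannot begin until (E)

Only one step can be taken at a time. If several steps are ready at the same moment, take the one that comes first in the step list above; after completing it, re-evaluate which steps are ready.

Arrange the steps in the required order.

(C) and (F) have no prerequisites; (C) is listed earlier, so (C) is first.
(A), (B) and (F) are all available; (A) is listed earlier → (A).
Ready: (B) and (F). (B) is listed earlier → (B).
That leaves (F) as the only ready step → (F).
(D) and (E) are both available; (D) is listed earlier → (D).
(E) needed (A), (B) and (F), now all done → (E).
(G) needed (E), now all done → (G).

(C), (A), (B), (F), (D), (E), (G)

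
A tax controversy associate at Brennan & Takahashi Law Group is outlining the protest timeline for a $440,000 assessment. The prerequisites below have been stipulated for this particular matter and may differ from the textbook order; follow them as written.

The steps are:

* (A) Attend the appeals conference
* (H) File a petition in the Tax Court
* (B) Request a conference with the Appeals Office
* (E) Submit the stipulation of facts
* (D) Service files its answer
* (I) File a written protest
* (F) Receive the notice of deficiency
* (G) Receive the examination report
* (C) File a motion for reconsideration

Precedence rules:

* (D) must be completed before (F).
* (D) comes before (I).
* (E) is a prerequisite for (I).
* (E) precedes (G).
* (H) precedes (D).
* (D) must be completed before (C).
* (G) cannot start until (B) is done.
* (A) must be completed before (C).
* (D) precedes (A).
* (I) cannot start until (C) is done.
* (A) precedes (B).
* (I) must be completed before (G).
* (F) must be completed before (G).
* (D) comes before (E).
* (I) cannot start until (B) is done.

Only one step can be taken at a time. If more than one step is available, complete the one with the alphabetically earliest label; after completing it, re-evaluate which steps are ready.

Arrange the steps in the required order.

(H) (D) (A) (B) (C) (E) (F) (I) (G)

(H) is the only step with nothing outstanding, so it goes first.
(D) needed (H), now all done → (D).
Now (A), (E) and (F) have their prerequisites met. (A) has the earlier label, so (A) next.
(B) and (C) now also ready, so the ready set is {(B), (C), (E), (F)}; (B) has the earlier label → (B).
Now (C), (E) and (F) have their prerequisites met. (C) has the earlier label, so (C) next.
Now (E) and (F) have their prerequisites met. (E) has the earlier label, so (E) next.
(I) now also ready, so the ready set is {(F), (I)}; (F) has the earlier label → (F).
That leaves (I) as the only ready step → (I).
(G) is the only step now ready → (G).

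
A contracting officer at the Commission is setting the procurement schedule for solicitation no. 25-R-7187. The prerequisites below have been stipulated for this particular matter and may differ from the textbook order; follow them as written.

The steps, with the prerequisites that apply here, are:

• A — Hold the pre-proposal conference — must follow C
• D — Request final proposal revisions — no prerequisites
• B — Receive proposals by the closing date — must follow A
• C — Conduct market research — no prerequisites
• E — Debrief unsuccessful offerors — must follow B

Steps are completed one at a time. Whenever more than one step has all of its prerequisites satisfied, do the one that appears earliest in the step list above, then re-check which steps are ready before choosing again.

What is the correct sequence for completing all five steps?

D → C → A → B → E

D and C have no prerequisites; D is listed earlier, so D is first.
Next only C has its prerequisites met → C.
Next only A has its prerequisites met → A.
That leaves B as the only ready step → B.
E is the only step now ready → E.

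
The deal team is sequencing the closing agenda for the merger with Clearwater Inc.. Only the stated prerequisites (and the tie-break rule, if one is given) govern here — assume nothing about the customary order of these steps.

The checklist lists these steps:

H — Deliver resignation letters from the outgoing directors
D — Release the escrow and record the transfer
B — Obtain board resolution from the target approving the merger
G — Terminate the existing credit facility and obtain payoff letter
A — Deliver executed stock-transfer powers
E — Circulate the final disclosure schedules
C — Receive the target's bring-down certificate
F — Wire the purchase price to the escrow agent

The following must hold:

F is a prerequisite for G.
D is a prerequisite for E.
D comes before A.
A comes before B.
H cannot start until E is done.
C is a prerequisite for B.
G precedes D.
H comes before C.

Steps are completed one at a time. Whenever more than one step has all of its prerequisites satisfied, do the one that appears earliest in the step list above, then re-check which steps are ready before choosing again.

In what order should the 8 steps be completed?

F → G → D → A → E → H → C → B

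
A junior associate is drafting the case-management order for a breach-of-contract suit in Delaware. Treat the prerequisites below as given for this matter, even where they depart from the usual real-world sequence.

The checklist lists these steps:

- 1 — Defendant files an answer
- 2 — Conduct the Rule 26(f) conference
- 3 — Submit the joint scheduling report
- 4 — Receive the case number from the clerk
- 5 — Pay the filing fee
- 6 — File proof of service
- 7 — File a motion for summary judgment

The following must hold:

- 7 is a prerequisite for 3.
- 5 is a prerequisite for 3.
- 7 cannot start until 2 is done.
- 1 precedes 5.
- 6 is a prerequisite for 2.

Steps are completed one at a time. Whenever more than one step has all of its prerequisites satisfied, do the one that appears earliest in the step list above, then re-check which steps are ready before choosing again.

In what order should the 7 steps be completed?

1, 4 and 6 have no prerequisites; 1 is listed earlier, so 1 is first.
4, 5 and 6 are all available; 4 is listed earlier → 4.
5 and 6 are both available; 5 is listed earlier → 5.
6 is the only step now ready → 6.
Next only 2 has its prerequisites met → 2.
7 is the only step now ready → 7.
3 is the only step now ready → 3.

1 → 4 → 5 → 6 → 2 → 7 → 3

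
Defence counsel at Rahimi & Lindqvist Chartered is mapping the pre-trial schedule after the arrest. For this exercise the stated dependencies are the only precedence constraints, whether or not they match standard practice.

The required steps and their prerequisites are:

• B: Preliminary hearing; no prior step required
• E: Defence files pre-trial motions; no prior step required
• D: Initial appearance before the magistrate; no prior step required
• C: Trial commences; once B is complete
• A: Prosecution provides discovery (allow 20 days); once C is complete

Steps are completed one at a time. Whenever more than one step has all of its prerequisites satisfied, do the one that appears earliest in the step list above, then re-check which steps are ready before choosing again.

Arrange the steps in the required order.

Nothing is required for B, E and D. B is listed earlier → B first.
C now also ready, so the ready set is {E, D, C}; E is listed earlier → E.
Ready: D and C. D is listed earlier → D.
C needed B, now all done → C.
That leaves A as the only ready step → A.

B → E → D → C → A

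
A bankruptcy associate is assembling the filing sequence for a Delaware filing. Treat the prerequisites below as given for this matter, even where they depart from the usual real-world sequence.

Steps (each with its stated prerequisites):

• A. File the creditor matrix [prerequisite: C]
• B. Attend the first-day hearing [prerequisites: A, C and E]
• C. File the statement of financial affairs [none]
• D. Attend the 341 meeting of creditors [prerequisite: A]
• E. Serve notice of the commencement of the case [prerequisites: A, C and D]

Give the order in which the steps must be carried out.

C → A → D → E → B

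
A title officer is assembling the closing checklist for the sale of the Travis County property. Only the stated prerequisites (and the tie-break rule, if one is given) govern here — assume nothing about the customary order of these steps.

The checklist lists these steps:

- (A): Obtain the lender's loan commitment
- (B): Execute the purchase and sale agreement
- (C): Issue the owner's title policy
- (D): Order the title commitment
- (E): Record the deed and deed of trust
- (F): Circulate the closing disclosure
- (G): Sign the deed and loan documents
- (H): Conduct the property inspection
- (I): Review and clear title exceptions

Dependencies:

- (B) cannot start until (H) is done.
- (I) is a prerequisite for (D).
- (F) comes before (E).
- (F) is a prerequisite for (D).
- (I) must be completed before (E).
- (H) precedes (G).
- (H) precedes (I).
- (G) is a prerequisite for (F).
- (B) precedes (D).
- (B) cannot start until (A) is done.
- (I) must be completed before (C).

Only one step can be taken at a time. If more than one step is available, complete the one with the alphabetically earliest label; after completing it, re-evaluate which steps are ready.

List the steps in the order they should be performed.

(A), (H), (B), (G), (F), (I), (C), (D), (E)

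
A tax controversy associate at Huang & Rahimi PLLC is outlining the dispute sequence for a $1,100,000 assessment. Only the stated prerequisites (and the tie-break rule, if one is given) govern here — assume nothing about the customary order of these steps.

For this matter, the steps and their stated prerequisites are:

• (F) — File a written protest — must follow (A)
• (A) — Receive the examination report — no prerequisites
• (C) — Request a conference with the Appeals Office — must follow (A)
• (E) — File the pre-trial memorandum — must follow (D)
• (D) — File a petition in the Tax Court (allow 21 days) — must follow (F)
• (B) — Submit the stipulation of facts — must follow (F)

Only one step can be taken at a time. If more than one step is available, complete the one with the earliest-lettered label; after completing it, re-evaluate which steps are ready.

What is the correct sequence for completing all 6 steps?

(A) has no prerequisites → (A) first.
Ready: (C) and (F). (C) has the earlier label → (C).
That leaves (F) as the only ready step → (F).
(B) and (D) are both available; (B) has the earlier label → (B).
That leaves (D) as the only ready step → (D).
Next only (E) has its prerequisites met → (E).

(A), (C), (F), (B), (D), (E)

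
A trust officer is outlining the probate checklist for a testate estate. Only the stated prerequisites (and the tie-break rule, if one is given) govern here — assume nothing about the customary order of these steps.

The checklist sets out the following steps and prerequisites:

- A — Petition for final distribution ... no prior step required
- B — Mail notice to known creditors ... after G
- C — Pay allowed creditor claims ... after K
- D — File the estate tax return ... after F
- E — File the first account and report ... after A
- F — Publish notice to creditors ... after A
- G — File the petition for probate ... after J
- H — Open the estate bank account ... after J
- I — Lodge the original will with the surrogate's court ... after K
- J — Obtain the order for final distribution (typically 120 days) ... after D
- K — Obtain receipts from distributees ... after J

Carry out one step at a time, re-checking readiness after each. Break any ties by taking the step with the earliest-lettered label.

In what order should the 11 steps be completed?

A, E, F, D, J, G, B, H, K, C, I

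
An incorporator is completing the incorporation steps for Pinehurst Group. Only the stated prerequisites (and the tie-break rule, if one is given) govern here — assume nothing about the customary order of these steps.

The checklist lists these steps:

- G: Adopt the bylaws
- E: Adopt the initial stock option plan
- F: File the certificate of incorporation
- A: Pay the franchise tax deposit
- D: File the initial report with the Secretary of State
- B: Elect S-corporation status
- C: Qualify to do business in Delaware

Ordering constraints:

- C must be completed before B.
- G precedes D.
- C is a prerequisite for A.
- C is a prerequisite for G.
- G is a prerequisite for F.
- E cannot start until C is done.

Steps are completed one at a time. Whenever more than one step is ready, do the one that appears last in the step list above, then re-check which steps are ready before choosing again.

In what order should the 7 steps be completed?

C B A E G D F

C has no prerequisites → C first.
Now B, A, E and G have their prerequisites met. B is listed later, so B next.
A, E and G are all available; A is listed later → A.
E and G are both available; E is listed later → E.
Next only G has its prerequisites met → G.
Ready: D and F. D is listed later → D.
Next only F has its prerequisites met → F.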